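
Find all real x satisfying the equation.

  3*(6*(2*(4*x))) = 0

Step 1. [3*(6*(2*(4*x))) = 0] leading coefficient 3: divide by 3, so div: 6*(2*(4*x)) = 0.
Step 2. [6*(2*(4*x)) = 0] 6·(inner) — divide through by 6, so div: 2*(4*x) = 0.
Step 3. [2*(4*x) = 0] divide by the outer 2 ⇒ div: 4*x = 0.
Step 4. [4*x = 0] 4 out front; divide by 4 ⇒ div: x = 0.

Answer: x ∈ {0}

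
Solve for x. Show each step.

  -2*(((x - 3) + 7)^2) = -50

Step 1. [-2*(((x - 3) + 7)^2) = -50] -2 out front; divide by -2. So div: ((x - 3) + 7)^2 = 25.
Step 2. [((x - 3) + 7)^2 = 25] 25 ≥ 0, LHS is (·)² — take ±√. So sqrt: (x - 3) + 7 = 5 or -5.
Step 3. [(x - 3) + 7 = 5 or -5] the outer +7 inverts by subtracting 7. So sub: x - 3 = -2 or -12.
Step 4. [x - 3 = -2 or -12] add 3: x sits inside (… - 3), so sub: x = 1 or -9.

Answer: x ∈ {-9, 1}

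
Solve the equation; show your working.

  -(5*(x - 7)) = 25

Step 1. [-(5*(x - 7)) = 25] flip signs both sides ⇒ neg: 5*(x - 7) = -25.
Step 2. [5*(x - 7) = -25] leading coefficient 5: divide by 5 ⇒ div: x - 7 = -5.
Step 3. [x - 7 = -5] add 7: x sits inside (… - 7), so sub: x = 2.

Answer: x ∈ {2}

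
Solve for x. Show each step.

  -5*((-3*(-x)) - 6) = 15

Step 1. [-5*((-3*(-x)) - 6) = 15] LHS = -5·(…); ÷-5 both sides, so div: (-3*(-x)) - 6 = -3.
Step 2. [(-3*(-x)) - 6 = -3] the outer -6 inverts by adding 6, so sub: -3*(-x) = 3.
Step 3. [-3*(-x) = 3] leading coefficient -3: divide by -3 ⇒ div: -x = -1.
Step 4. [-x = -1] flip signs both sides. So neg: x = 1.

Answer: x ∈ {1}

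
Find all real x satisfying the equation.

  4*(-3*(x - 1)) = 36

Step 1. [4*(-3*(x - 1)) = 36] 4 out front; divide by 4, so div: -3*(x - 1) = 9.
Step 2. [-3*(x - 1) = 9] -3·(inner) — divide through by -3, so div: x - 1 = -3.
Step 3. [x - 1 = -3] -1 is outermost — add 1 both sides. So sub: x = -2.

Answer: x ∈ {-2}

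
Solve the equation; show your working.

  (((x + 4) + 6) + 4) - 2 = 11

Step 1. [(((x + 4) + 6) + 4) - 2 = 11] -2 is outermost — add 2 both sides, so sub: ((x + 4) + 6) + 4 = 13.
Step 2. [((x + 4) + 6) + 4 = 13] subtract 4: x sits inside (… + 4). So sub: (x + 4) + 6 = 9.
Step 3. [(x + 4) + 6 = 9] subtract 6: x sits inside (… + 6). So sub: x + 4 = 3.
Step 4. [x + 4 = 3] 4 comes off first (subtract 4) ⇒ sub: x = -1.

Answer: x ∈ {-1}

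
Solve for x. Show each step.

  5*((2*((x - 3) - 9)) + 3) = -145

Step 1. [5*((2*((x - 3) - 9)) + 3) = -145] divide by the outer 5. So div: (2*((x - 3) - 9)) + 3 = -29.
Step 2. [(2*((x - 3) - 9)) + 3 = -29] the outer +3 inverts by subtracting 3 ⇒ sub: 2*((x - 3) - 9) = -32.
Step 3. [2*((x - 3) - 9) = -32] 2 out front; divide by 2. So div: (x - 3) - 9 = -16.
Step 4. [(x - 3) - 9 = -16] add 9: x sits inside (… - 9), so sub: x - 3 = -7.
Step 5. [x - 3 = -7] add 3: x sits inside (… - 3) ⇒ sub: x = -4.

Answer: x ∈ {-4}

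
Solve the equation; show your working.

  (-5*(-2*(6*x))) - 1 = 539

Step 1. [(-5*(-2*(6*x))) - 1 = 539] add 1: x sits inside (… - 1). So sub: -5*(-2*(6*x)) = 540.
Step 2. [-5*(-2*(6*x)) = 540] divide by the outer -5. So div: -2*(6*x) = -108.
Step 3. [-2*(6*x) = -108] -2 out front; divide by -2 ⇒ div: 6*x = 54.
Step 4. [6*x = 54] 6·(inner) — divide through by 6 ⇒ div: x = 9.

Answer: x ∈ {9}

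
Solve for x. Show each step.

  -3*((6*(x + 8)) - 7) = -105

Step 1. [-3*((6*(x + 8)) - 7) = -105] -3 out front; divide by -3. So div: (6*(x + 8)) - 7 = 35.
Step 2. [(6*(x + 8)) - 7 = 35] the outer -7 inverts by adding 7 ⇒ sub: 6*(x + 8) = 42.
Step 3. [6*(x + 8) = 42] divide by the outer 6 ⇒ div: x + 8 = 7.
Step 4. [x + 8 = 7] subtract 8: x sits inside (… + 8). So sub: x = -1.

Answer: x ∈ {-1}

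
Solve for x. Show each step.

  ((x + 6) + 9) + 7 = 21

Step 1. [((x + 6) + 9) + 7 = 21] subtract 7: x sits inside (… + 7), so sub: (x + 6) + 9 = 14.
Step 2. [(x + 6) + 9 = 14] peel the +9: subtract 9 from each side. So sub: x + 6 = 5.
Step 3. [x + 6 = 5] the outer +6 inverts by subtracting 6 ⇒ sub: x = -1.

Answer: x ∈ {-1}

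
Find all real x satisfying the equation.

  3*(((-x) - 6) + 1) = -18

Step 1. [3*(((-x) - 6) + 1) = -18] divide by the outer 3. So div: ((-x) - 6) + 1 = -6.
Step 2. [((-x) - 6) + 1 = -6] subtract 1: x sits inside (… + 1), so sub: (-x) - 6 = -7.
Step 3. [(-x) - 6 = -7] 6 comes off first (add 6). So sub: -x = -1.
Step 4. [-x = -1] flip signs both sides. So neg: x = 1.

Answer: x ∈ {1}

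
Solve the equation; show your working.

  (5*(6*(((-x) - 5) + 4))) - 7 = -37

Step 1. [(5*(6*(((-x) - 5) + 4))) - 7 = -37] 7 comes off first (add 7), so sub: 5*(6*(((-x) - 5) + 4)) = -30.
Step 2. [5*(6*(((-x) - 5) + 4)) = -30] 5·(inner) — divide through by 5 ⇒ div: 6*(((-x) - 5) + 4) = -6.
Step 3. [6*(((-x) - 5) + 4) = -6] divide by the outer 6. So div: ((-x) - 5) + 4 = -1.
Step 4. [((-x) - 5) + 4 = -1] the outer +4 inverts by subtracting 4 ⇒ sub: (-x) - 5 = -5.
Step 5. [(-x) - 5 = -5] add 5: x sits inside (… - 5). So sub: -x = 0.
Step 6. [-x = 0] leading − — multiply by −1. So neg: x = 0.

Answer: x ∈ {0}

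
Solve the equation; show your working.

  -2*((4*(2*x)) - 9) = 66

Step 1. [-2*((4*(2*x)) - 9) = 66] divide by the outer -2. So div: (4*(2*x)) - 9 = -33.
Step 2. [(4*(2*x)) - 9 = -33] peel the -9: add 9 from each side, so sub: 4*(2*x) = -24.
Step 3. [4*(2*x) = -24] 4·(inner) — divide through by 4, so div: 2*x = -6.
Step 4. [2*x = -6] LHS = 2·(…); ÷2 both sides, so div: x = -3.

Answer: x ∈ {-3}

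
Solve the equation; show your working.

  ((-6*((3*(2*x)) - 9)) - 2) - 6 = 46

Step 1. [((-6*((3*(2*x)) - 9)) - 2) - 6 = 46] peel the -6: add 6 from each side ⇒ sub: (-6*((3*(2*x)) - 9)) - 2 = 52.
Step 2. [(-6*((3*(2*x)) - 9)) - 2 = 52] add 2: x sits inside (… - 2), so sub: -6*((3*(2*x)) - 9) = 54.
Step 3. [-6*((3*(2*x)) - 9) = 54] -6·(inner) — divide through by -6, so div: (3*(2*x)) - 9 = -9.
Step 4. [(3*(2*x)) - 9 = -9] 9 comes off first (add 9). So sub: 3*(2*x) = 0.
Step 5. [3*(2*x) = 0] 3·(inner) — divide through by 3. So div: 2*x = 0.
Step 6. [2*x = 0] LHS = 2·(…); ÷2 both sides, so div: x = 0.

Answer: x ∈ {0}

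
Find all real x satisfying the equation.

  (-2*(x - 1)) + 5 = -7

Step 1. [(-2*(x - 1)) + 5 = -7] subtract 5: x sits inside (… + 5) ⇒ sub: -2*(x - 1) = -12.
Step 2. [-2*(x - 1) = -12] -2 out front; divide by -2 ⇒ div: x - 1 = 6.
Step 3. [x - 1 = 6] add 1: x sits inside (… - 1) ⇒ sub: x = 7.

Answer: x ∈ {7}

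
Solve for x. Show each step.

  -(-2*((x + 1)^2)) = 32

Step 1. [-(-2*((x + 1)^2)) = 32] leading − — multiply by −1, so neg: -2*((x + 1)^2) = -32.
Step 2. [-2*((x + 1)^2) = -32] -2 out front; divide by -2. So div: (x + 1)^2 = 16.
Step 3. [(x + 1)^2 = 16] √ both sides: 16 ≥ 0 gives two branches ⇒ sqrt: x + 1 = 4 or -4.
Step 4. [x + 1 = 4 or -4] subtract 1: x sits inside (… + 1) ⇒ sub: x = 3 or -5.

Answer: x ∈ {-5, 3}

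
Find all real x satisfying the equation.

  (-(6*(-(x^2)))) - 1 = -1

Step 1. [(-(6*(-(x^2)))) - 1 = -1] the outer -1 inverts by adding 1, so sub: -(6*(-(x^2))) = 0.
Step 2. [-(6*(-(x^2))) = 0] flip signs both sides, so neg: 6*(-(x^2)) = 0.
Step 3. [6*(-(x^2)) = 0] 6·(inner) — divide through by 6. So div: -(x^2) = 0.
Step 4. [-(x^2) = 0] flip signs both sides, so neg: x^2 = 0.
Step 5. [x^2 = 0] LHS squared, RHS 0 ≥ 0: apply √ (±), so sqrt: x = 0.

Answer: x ∈ {0}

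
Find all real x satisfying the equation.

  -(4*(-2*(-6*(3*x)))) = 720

Step 1. [-(4*(-2*(-6*(3*x)))) = 720] flip signs both sides. So neg: 4*(-2*(-6*(3*x))) = -720.
Step 2. [4*(-2*(-6*(3*x))) = -720] 4·(inner) — divide through by 4, so div: -2*(-6*(3*x)) = -180.
Step 3. [-2*(-6*(3*x)) = -180] divide by the outer -2 ⇒ div: -6*(3*x) = 90.
Step 4. [-6*(3*x) = 90] LHS = -6·(…); ÷-6 both sides, so div: 3*x = -15.
Step 5. [3*x = -15] divide by the outer 3. So div: x = -5.

Answer: x ∈ {-5}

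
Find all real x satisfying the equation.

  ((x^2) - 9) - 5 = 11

Step 1. [((x^2) - 9) - 5 = 11] the outer -5 inverts by adding 5. So sub: (x^2) - 9 = 16.
Step 2. [(x^2) - 9 = 16] -9 is outermost — add 9 both sides ⇒ sub: x^2 = 25.
Step 3. [x^2 = 25] √ both sides: 25 ≥ 0 gives two branches. So sqrt: x = 5 or -5.

Answer: x ∈ {-5, 5}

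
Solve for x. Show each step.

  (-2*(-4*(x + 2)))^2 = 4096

Step 1. [(-2*(-4*(x + 2)))^2 = 4096] √ both sides: 4096 ≥ 0 gives two branches, so sqrt: -2*(-4*(x + 2)) = 64 or -64.
Step 2. [-2*(-4*(x + 2)) = 64 or -64] -2·(inner) — divide through by -2, so div: -4*(x + 2) = -32 or 32.
Step 3. [-4*(x + 2) = -32 or 32] leading coefficient -4: divide by -4 ⇒ div: x + 2 = 8 or -8.
Step 4. [x + 2 = 8 or -8] +2 is outermost — subtract 2 both sides ⇒ sub: x = 6 or -10.

Answer: x ∈ {-10, 6}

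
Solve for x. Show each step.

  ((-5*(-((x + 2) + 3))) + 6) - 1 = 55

Step 1. [((-5*(-((x + 2) + 3))) + 6) - 1 = 55] add 1: x sits inside (… - 1) ⇒ sub: (-5*(-((x + 2) + 3))) + 6 = 56.
Step 2. [(-5*(-((x + 2) + 3))) + 6 = 56] +6 is outermost — subtract 6 both sides, so sub: -5*(-((x + 2) + 3)) = 50.
Step 3. [-5*(-((x + 2) + 3)) = 50] -5 out front; divide by -5, so div: -((x + 2) + 3) = -10.
Step 4. [-((x + 2) + 3) = -10] LHS negated; negate both sides. So neg: (x + 2) + 3 = 10.
Step 5. [(x + 2) + 3 = 10] the outer +3 inverts by subtracting 3 ⇒ sub: x + 2 = 7.
Step 6. [x + 2 = 7] the outer +2 inverts by subtracting 2, so sub: x = 5.

Answer: x ∈ {5}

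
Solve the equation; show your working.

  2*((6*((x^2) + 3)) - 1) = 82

Step 1. [2*((6*((x^2) + 3)) - 1) = 82] leading coefficient 2: divide by 2 ⇒ div: (6*((x^2) + 3)) - 1 = 41.
Step 2. [(6*((x^2) + 3)) - 1 = 41] the outer -1 inverts by adding 1 ⇒ sub: 6*((x^2) + 3) = 42.
Step 3. [6*((x^2) + 3) = 42] 6 out front; divide by 6. So div: (x^2) + 3 = 7.
Step 4. [(x^2) + 3 = 7] +3 is outermost — subtract 3 both sides, so sub: x^2 = 4.
Step 5. [x^2 = 4] √ both sides: 4 ≥ 0 gives two branches, so sqrt: x = 2 or -2.

Answer: x ∈ {-2, 2}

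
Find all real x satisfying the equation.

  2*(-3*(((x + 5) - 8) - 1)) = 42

Step 1. [2*(-3*(((x + 5) - 8) - 1)) = 42] 2 out front; divide by 2 ⇒ div: -3*(((x + 5) - 8) - 1) = 21.
Step 2. [-3*(((x + 5) - 8) - 1) = 21] LHS = -3·(…); ÷-3 both sides. So div: ((x + 5) - 8) - 1 = -7.
Step 3. [((x + 5) - 8) - 1 = -7] peel the -1: add 1 from each side, so sub: (x + 5) - 8 = -6.
Step 4. [(x + 5) - 8 = -6] peel the -8: add 8 from each side ⇒ sub: x + 5 = 2.
Step 5. [x + 5 = 2] subtract 5: x sits inside (… + 5), so sub: x = -3.

Answer: x ∈ {-3}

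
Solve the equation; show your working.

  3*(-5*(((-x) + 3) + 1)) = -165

Step 1. [3*(-5*(((-x) + 3) + 1)) = -165] 3·(inner) — divide through by 3, so div: -5*(((-x) + 3) + 1) = -55.
Step 2. [-5*(((-x) + 3) + 1) = -55] divide by the outer -5, so div: ((-x) + 3) + 1 = 11.
Step 3. [((-x) + 3) + 1 = 11] +1 is outermost — subtract 1 both sides. So sub: (-x) + 3 = 10.
Step 4. [(-x) + 3 = 10] the outer +3 inverts by subtracting 3, so sub: -x = 7.
Step 5. [-x = 7] leading − — multiply by −1, so neg: x = -7.

Answer: x ∈ {-7}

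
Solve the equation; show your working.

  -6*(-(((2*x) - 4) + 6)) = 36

Step 1. [-6*(-(((2*x) - 4) + 6)) = 36] LHS = -6·(…); ÷-6 both sides. So div: -(((2*x) - 4) + 6) = -6.
Step 2. [-(((2*x) - 4) + 6) = -6] leading − — multiply by −1 ⇒ neg: ((2*x) - 4) + 6 = 6.
Step 3. [((2*x) - 4) + 6 = 6] the outer +6 inverts by subtracting 6. So sub: (2*x) - 4 = 0.
Step 4. [(2*x) - 4 = 0] 2 | LHS and 2 | 0: pull 2 out. So factor: x - 2 = 0.
Step 5. [x - 2 = 0] 2 comes off first (add 2) ⇒ sub: x = 2.

Answer: x ∈ {2}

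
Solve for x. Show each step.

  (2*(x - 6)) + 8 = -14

Step 1. [(2*(x - 6)) + 8 = -14] 2 | LHS and 2 | -14: pull 2 out ⇒ factor: (x - 6) + 4 = -7.
Step 2. [(x - 6) + 4 = -7] peel the +4: subtract 4 from each side ⇒ sub: x - 6 = -11.
Step 3. [x - 6 = -11] add 6: x sits inside (… - 6) ⇒ sub: x = -5.

Answer: x ∈ {-5}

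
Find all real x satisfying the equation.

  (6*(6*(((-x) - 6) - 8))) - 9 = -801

Step 1. [(6*(6*(((-x) - 6) - 8))) - 9 = -801] 9 comes off first (add 9) ⇒ sub: 6*(6*(((-x) - 6) - 8)) = -792.
Step 2. [6*(6*(((-x) - 6) - 8)) = -792] 6·(inner) — divide through by 6, so div: 6*(((-x) - 6) - 8) = -132.
Step 3. [6*(((-x) - 6) - 8) = -132] 6 out front; divide by 6 ⇒ div: ((-x) - 6) - 8 = -22.
Step 4. [((-x) - 6) - 8 = -22] add 8: x sits inside (… - 8). So sub: (-x) - 6 = -14.
Step 5. [(-x) - 6 = -14] peel the -6: add 6 from each side, so sub: -x = -8.
Step 6. [-x = -8] LHS negated; negate both sides, so neg: x = 8.

Answer: x ∈ {8}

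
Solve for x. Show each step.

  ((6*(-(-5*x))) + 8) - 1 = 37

Step 1. [((6*(-(-5*x))) + 8) - 1 = 37] -1 is outermost — add 1 both sides. So sub: (6*(-(-5*x))) + 8 = 38.
Step 2. [(6*(-(-5*x))) + 8 = 38] +8 is outermost — subtract 8 both sides, so sub: 6*(-(-5*x)) = 30.
Step 3. [6*(-(-5*x)) = 30] leading coefficient 6: divide by 6. So div: -(-5*x) = 5.
Step 4. [-(-5*x) = 5] LHS negated; negate both sides, so neg: -5*x = -5.
Step 5. [-5*x = -5] -5·(inner) — divide through by -5, so div: x = 1.

Answer: x ∈ {1}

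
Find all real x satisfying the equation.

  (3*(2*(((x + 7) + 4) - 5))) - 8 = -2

Step 1. [(3*(2*(((x + 7) + 4) - 5))) - 8 = -2] 8 comes off first (add 8) ⇒ sub: 3*(2*(((x + 7) + 4) - 5)) = 6.
Step 2. [3*(2*(((x + 7) + 4) - 5)) = 6] leading coefficient 3: divide by 3, so div: 2*(((x + 7) + 4) - 5) = 2.
Step 3. [2*(((x + 7) + 4) - 5) = 2] 2·(inner) — divide through by 2 ⇒ div: ((x + 7) + 4) - 5 = 1.
Step 4. [((x + 7) + 4) - 5 = 1] 5 comes off first (add 5) ⇒ sub: (x + 7) + 4 = 6.
Step 5. [(x + 7) + 4 = 6] the outer +4 inverts by subtracting 4 ⇒ sub: x + 7 = 2.
Step 6. [x + 7 = 2] 7 comes off first (subtract 7), so sub: x = -5.

Answer: x ∈ {-5}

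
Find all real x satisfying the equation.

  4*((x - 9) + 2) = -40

Step 1. [4*((x - 9) + 2) = -40] LHS = 4·(…); ÷4 both sides, so div: (x - 9) + 2 = -10.
Step 2. [(x - 9) + 2 = -10] +2 is outermost — subtract 2 both sides ⇒ sub: x - 9 = -12.
Step 3. [x - 9 = -12] peel the -9: add 9 from each side ⇒ sub: x = -3.

Answer: x ∈ {-3}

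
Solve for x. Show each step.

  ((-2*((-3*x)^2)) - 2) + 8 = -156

Step 1. [((-2*((-3*x)^2)) - 2) + 8 = -156] 8 comes off first (subtract 8), so sub: (-2*((-3*x)^2)) - 2 = -164.
Step 2. [(-2*((-3*x)^2)) - 2 = -164] peel the -2: add 2 from each side, so sub: -2*((-3*x)^2) = -162.
Step 3. [-2*((-3*x)^2) = -162] LHS = -2·(…); ÷-2 both sides. So div: (-3*x)^2 = 81.
Step 4. [(-3*x)^2 = 81] 81 ≥ 0, LHS is (·)² — take ±√ ⇒ sqrt: -3*x = 9 or -9.
Step 5. [-3*x = 9 or -9] leading coefficient -3: divide by -3, so div: x = -3 or 3.

Answer: x ∈ {-3, 3}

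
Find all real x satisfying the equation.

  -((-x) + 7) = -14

Step 1. [-((-x) + 7) = -14] leading − — multiply by −1 ⇒ neg: (-x) + 7 = 14.
Step 2. [(-x) + 7 = 14] peel the +7: subtract 7 from each side. So sub: -x = 7.
Step 3. [-x = 7] leading − — multiply by −1, so neg: x = -7.

Answer: x ∈ {-7}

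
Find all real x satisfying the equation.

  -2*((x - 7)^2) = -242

Step 1. [-2*((x - 7)^2) = -242] -2 out front; divide by -2, so div: (x - 7)^2 = 121.
Step 2. [(x - 7)^2 = 121] 121 ≥ 0, LHS is (·)² — take ±√. So sqrt: x - 7 = 11 or -11.
Step 3. [x - 7 = 11 or -11] the outer -7 inverts by adding 7. So sub: x = 18 or -4.

Answer: x ∈ {-4, 18}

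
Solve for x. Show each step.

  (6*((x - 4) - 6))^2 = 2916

Step 1. [(6*((x - 4) - 6))^2 = 2916] 2916 ≥ 0, LHS is (·)² — take ±√. So sqrt: 6*((x - 4) - 6) = 54 or -54.
Step 2. [6*((x - 4) - 6) = 54 or -54] 6 out front; divide by 6. So div: (x - 4) - 6 = 9 or -9.
Step 3. [(x - 4) - 6 = 9 or -9] peel the -6: add 6 from each side, so sub: x - 4 = 15 or -3.
Step 4. [x - 4 = 15 or -3] add 4: x sits inside (… - 4) ⇒ sub: x = 19 or 1.

Answer: x ∈ {1, 19}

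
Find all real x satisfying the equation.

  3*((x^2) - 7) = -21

Step 1. [3*((x^2) - 7) = -21] 3 out front; divide by 3 ⇒ div: (x^2) - 7 = -7.
Step 2. [(x^2) - 7 = -7] 7 comes off first (add 7). So sub: x^2 = 0.
Step 3. [x^2 = 0] LHS squared, RHS 0 ≥ 0: apply √ (±). So sqrt: x = 0.

Answer: x ∈ {0}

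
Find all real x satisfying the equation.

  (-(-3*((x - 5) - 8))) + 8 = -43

Step 1. [(-(-3*((x - 5) - 8))) + 8 = -43] 8 comes off first (subtract 8) ⇒ sub: -(-3*((x - 5) - 8)) = -51.
Step 2. [-(-3*((x - 5) - 8)) = -51] flip signs both sides ⇒ neg: -3*((x - 5) - 8) = 51.
Step 3. [-3*((x - 5) - 8) = 51] LHS = -3·(…); ÷-3 both sides ⇒ div: (x - 5) - 8 = -17.
Step 4. [(x - 5) - 8 = -17] 8 comes off first (add 8), so sub: x - 5 = -9.
Step 5. [x - 5 = -9] peel the -5: add 5 from each side, so sub: x = -4.

Answer: x ∈ {-4}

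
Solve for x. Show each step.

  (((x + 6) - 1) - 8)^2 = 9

Step 1. [(((x + 6) - 1) - 8)^2 = 9] LHS squared, RHS 9 ≥ 0: apply √ (±). So sqrt: ((x + 6) - 1) - 8 = 3 or -3.
Step 2. [((x + 6) - 1) - 8 = 3 or -3] the outer -8 inverts by adding 8, so sub: (x + 6) - 1 = 11 or 5.
Step 3. [(x + 6) - 1 = 11 or 5] 1 comes off first (add 1). So sub: x + 6 = 12 or 6.
Step 4. [x + 6 = 12 or 6] subtract 6: x sits inside (… + 6). So sub: x = 6 or 0.

Answer: x ∈ {0, 6}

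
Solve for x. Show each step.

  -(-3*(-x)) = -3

Step 1. [-(-3*(-x)) = -3] LHS negated; negate both sides. So neg: -3*(-x) = 3.
Step 2. [-3*(-x) = 3] leading coefficient -3: divide by -3 ⇒ div: -x = -1.
Step 3. [-x = -1] flip signs both sides, so neg: x = 1.

Answer: x ∈ {1}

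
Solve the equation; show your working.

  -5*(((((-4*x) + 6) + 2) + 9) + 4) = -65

Step 1. [-5*(((((-4*x) + 6) + 2) + 9) + 4) = -65] leading coefficient -5: divide by -5. So div: ((((-4*x) + 6) + 2) + 9) + 4 = 13.
Step 2. [((((-4*x) + 6) + 2) + 9) + 4 = 13] peel the +4: subtract 4 from each side, so sub: (((-4*x) + 6) + 2) + 9 = 9.
Step 3. [(((-4*x) + 6) + 2) + 9 = 9] peel the +9: subtract 9 from each side. So sub: ((-4*x) + 6) + 2 = 0.
Step 4. [((-4*x) + 6) + 2 = 0] peel the +2: subtract 2 from each side, so sub: (-4*x) + 6 = -2.
Step 5. [(-4*x) + 6 = -2] 6 comes off first (subtract 6) ⇒ sub: -4*x = -8.
Step 6. [-4*x = -8] leading coefficient -4: divide by -4 ⇒ div: x = 2.

Answer: x ∈ {2}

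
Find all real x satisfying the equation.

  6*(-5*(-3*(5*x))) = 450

Step 1. [6*(-5*(-3*(5*x))) = 450] leading coefficient 6: divide by 6. So div: -5*(-3*(5*x)) = 75.
Step 2. [-5*(-3*(5*x)) = 75] divide by the outer -5 ⇒ div: -3*(5*x) = -15.
Step 3. [-3*(5*x) = -15] -3 out front; divide by -3. So div: 5*x = 5.
Step 4. [5*x = 5] divide by the outer 5. So div: x = 1.

Answer: x ∈ {1}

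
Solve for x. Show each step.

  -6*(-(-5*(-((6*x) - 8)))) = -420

Step 1. [-6*(-(-5*(-((6*x) - 8)))) = -420] divide by the outer -6 ⇒ div: -(-5*(-((6*x) - 8))) = 70.
Step 2. [-(-5*(-((6*x) - 8))) = 70] flip signs both sides, so neg: -5*(-((6*x) - 8)) = -70.
Step 3. [-5*(-((6*x) - 8)) = -70] -5·(inner) — divide through by -5, so div: -((6*x) - 8) = 14.
Step 4. [-((6*x) - 8) = 14] leading − — multiply by −1, so neg: (6*x) - 8 = -14.
Step 5. [(6*x) - 8 = -14] peel the -8: add 8 from each side. So sub: 6*x = -6.
Step 6. [6*x = -6] 6 out front; divide by 6. So div: x = -1.

Answer: x ∈ {-1}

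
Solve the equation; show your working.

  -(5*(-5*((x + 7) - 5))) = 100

Step 1. [-(5*(-5*((x + 7) - 5))) = 100] leading − — multiply by −1. So neg: 5*(-5*((x + 7) - 5)) = -100.
Step 2. [5*(-5*((x + 7) - 5)) = -100] 5 out front; divide by 5 ⇒ div: -5*((x + 7) - 5) = -20.
Step 3. [-5*((x + 7) - 5) = -20] -5·(inner) — divide through by -5 ⇒ div: (x + 7) - 5 = 4.
Step 4. [(x + 7) - 5 = 4] peel the -5: add 5 from each side, so sub: x + 7 = 9.
Step 5. [x + 7 = 9] +7 is outermost — subtract 7 both sides ⇒ sub: x = 2.

Answer: x ∈ {2}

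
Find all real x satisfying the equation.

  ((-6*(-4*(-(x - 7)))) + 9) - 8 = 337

Step 1. [((-6*(-4*(-(x - 7)))) + 9) - 8 = 337] the outer -8 inverts by adding 8 ⇒ sub: (-6*(-4*(-(x - 7)))) + 9 = 345.
Step 2. [(-6*(-4*(-(x - 7)))) + 9 = 345] +9 is outermost — subtract 9 both sides ⇒ sub: -6*(-4*(-(x - 7))) = 336.
Step 3. [-6*(-4*(-(x - 7))) = 336] -6·(inner) — divide through by -6 ⇒ div: -4*(-(x - 7)) = -56.
Step 4. [-4*(-(x - 7)) = -56] LHS = -4·(…); ÷-4 both sides. So div: -(x - 7) = 14.
Step 5. [-(x - 7) = 14] LHS negated; negate both sides ⇒ neg: x - 7 = -14.
Step 6. [x - 7 = -14] add 7: x sits inside (… - 7), so sub: x = -7.

Answer: x ∈ {-7}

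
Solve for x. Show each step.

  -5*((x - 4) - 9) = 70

Step 1. [-5*((x - 4) - 9) = 70] leading coefficient -5: divide by -5 ⇒ div: (x - 4) - 9 = -14.
Step 2. [(x - 4) - 9 = -14] -9 is outermost — add 9 both sides ⇒ sub: x - 4 = -5.
Step 3. [x - 4 = -5] the outer -4 inverts by adding 4 ⇒ sub: x = -1.

Answer: x ∈ {-1}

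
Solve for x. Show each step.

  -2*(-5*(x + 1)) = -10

Step 1. [-2*(-5*(x + 1)) = -10] -2·(inner) — divide through by -2. So div: -5*(x + 1) = 5.
Step 2. [-5*(x + 1) = 5] -5 out front; divide by -5, so div: x + 1 = -1.
Step 3. [x + 1 = -1] +1 is outermost — subtract 1 both sides, so sub: x = -2.

Answer: x ∈ {-2}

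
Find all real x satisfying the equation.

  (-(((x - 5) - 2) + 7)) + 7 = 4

Step 1. [(-(((x - 5) - 2) + 7)) + 7 = 4] peel the +7: subtract 7 from each side, so sub: -(((x - 5) - 2) + 7) = -3.
Step 2. [-(((x - 5) - 2) + 7) = -3] flip signs both sides. So neg: ((x - 5) - 2) + 7 = 3.
Step 3. [((x - 5) - 2) + 7 = 3] the outer +7 inverts by subtracting 7. So sub: (x - 5) - 2 = -4.
Step 4. [(x - 5) - 2 = -4] 2 comes off first (add 2) ⇒ sub: x - 5 = -2.
Step 5. [x - 5 = -2] 5 comes off first (add 5) ⇒ sub: x = 3.

Answer: x ∈ {3}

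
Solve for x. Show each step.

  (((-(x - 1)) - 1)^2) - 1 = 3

Step 1. [(((-(x - 1)) - 1)^2) - 1 = 3] peel the -1: add 1 from each side. So sub: ((-(x - 1)) - 1)^2 = 4.
Step 2. [((-(x - 1)) - 1)^2 = 4] √ both sides: 4 ≥ 0 gives two branches ⇒ sqrt: (-(x - 1)) - 1 = 2 or -2.
Step 3. [(-(x - 1)) - 1 = 2 or -2] peel the -1: add 1 from each side. So sub: -(x - 1) = 3 or -1.
Step 4. [-(x - 1) = 3 or -1] LHS negated; negate both sides. So neg: x - 1 = -3 or 1.
Step 5. [x - 1 = -3 or 1] the outer -1 inverts by adding 1 ⇒ sub: x = -2 or 2.

Answer: x ∈ {-2, 2}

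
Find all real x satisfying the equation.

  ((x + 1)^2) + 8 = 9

Step 1. [((x + 1)^2) + 8 = 9] +8 is outermost — subtract 8 both sides. So sub: (x + 1)^2 = 1.
Step 2. [(x + 1)^2 = 1] 1 ≥ 0, LHS is (·)² — take ±√ ⇒ sqrt: x + 1 = 1 or -1.
Step 3. [x + 1 = 1 or -1] subtract 1: x sits inside (… + 1), so sub: x = 0 or -2.

Answer: x ∈ {-2, 0}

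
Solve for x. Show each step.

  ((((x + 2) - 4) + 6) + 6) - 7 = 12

Step 1. [((((x + 2) - 4) + 6) + 6) - 7 = 12] 7 comes off first (add 7), so sub: (((x + 2) - 4) + 6) + 6 = 19.
Step 2. [(((x + 2) - 4) + 6) + 6 = 19] peel the +6: subtract 6 from each side ⇒ sub: ((x + 2) - 4) + 6 = 13.
Step 3. [((x + 2) - 4) + 6 = 13] +6 is outermost — subtract 6 both sides, so sub: (x + 2) - 4 = 7.
Step 4. [(x + 2) - 4 = 7] the outer -4 inverts by adding 4 ⇒ sub: x + 2 = 11.
Step 5. [x + 2 = 11] the outer +2 inverts by subtracting 2. So sub: x = 9.

Answer: x ∈ {9}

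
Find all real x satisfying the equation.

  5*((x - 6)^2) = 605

Step 1. [5*((x - 6)^2) = 605] leading coefficient 5: divide by 5. So div: (x - 6)^2 = 121.
Step 2. [(x - 6)^2 = 121] LHS squared, RHS 121 ≥ 0: apply √ (±). So sqrt: x - 6 = 11 or -11.
Step 3. [x - 6 = 11 or -11] add 6: x sits inside (… - 6) ⇒ sub: x = 17 or -5.

Answer: x ∈ {-5, 17}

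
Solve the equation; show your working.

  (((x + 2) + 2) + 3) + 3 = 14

Step 1. [(((x + 2) + 2) + 3) + 3 = 14] peel the +3: subtract 3 from each side ⇒ sub: ((x + 2) + 2) + 3 = 11.
Step 2. [((x + 2) + 2) + 3 = 11] 3 comes off first (subtract 3), so sub: (x + 2) + 2 = 8.
Step 3. [(x + 2) + 2 = 8] +2 is outermost — subtract 2 both sides ⇒ sub: x + 2 = 6.
Step 4. [x + 2 = 6] 2 comes off first (subtract 2) ⇒ sub: x = 4.

Answer: x ∈ {4}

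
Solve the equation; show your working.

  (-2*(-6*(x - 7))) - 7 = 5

Step 1. [(-2*(-6*(x - 7))) - 7 = 5] peel the -7: add 7 from each side. So sub: -2*(-6*(x - 7)) = 12.
Step 2. [-2*(-6*(x - 7)) = 12] leading coefficient -2: divide by -2 ⇒ div: -6*(x - 7) = -6.
Step 3. [-6*(x - 7) = -6] -6 out front; divide by -6. So div: x - 7 = 1.
Step 4. [x - 7 = 1] the outer -7 inverts by adding 7, so sub: x = 8.

Answer: x ∈ {8}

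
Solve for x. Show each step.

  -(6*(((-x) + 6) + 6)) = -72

Step 1. [-(6*(((-x) + 6) + 6)) = -72] LHS negated; negate both sides ⇒ neg: 6*(((-x) + 6) + 6) = 72.
Step 2. [6*(((-x) + 6) + 6) = 72] 6·(inner) — divide through by 6, so div: ((-x) + 6) + 6 = 12.
Step 3. [((-x) + 6) + 6 = 12] 6 comes off first (subtract 6), so sub: (-x) + 6 = 6.
Step 4. [(-x) + 6 = 6] the outer +6 inverts by subtracting 6. So sub: -x = 0.
Step 5. [-x = 0] leading − — multiply by −1. So neg: x = 0.

Answer: x ∈ {0}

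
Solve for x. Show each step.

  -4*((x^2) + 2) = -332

Step 1. [-4*((x^2) + 2) = -332] leading coefficient -4: divide by -4 ⇒ div: (x^2) + 2 = 83.
Step 2. [(x^2) + 2 = 83] the outer +2 inverts by subtracting 2 ⇒ sub: x^2 = 81.
Step 3. [x^2 = 81] LHS squared, RHS 81 ≥ 0: apply √ (±), so sqrt: x = 9 or -9.

Answer: x ∈ {-9, 9}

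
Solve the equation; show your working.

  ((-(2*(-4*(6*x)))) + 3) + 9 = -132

Step 1. [((-(2*(-4*(6*x)))) + 3) + 9 = -132] the outer +9 inverts by subtracting 9. So sub: (-(2*(-4*(6*x)))) + 3 = -141.
Step 2. [(-(2*(-4*(6*x)))) + 3 = -141] 3 comes off first (subtract 3). So sub: -(2*(-4*(6*x))) = -144.
Step 3. [-(2*(-4*(6*x))) = -144] leading − — multiply by −1, so neg: 2*(-4*(6*x)) = 144.
Step 4. [2*(-4*(6*x)) = 144] divide by the outer 2, so div: -4*(6*x) = 72.
Step 5. [-4*(6*x) = 72] LHS = -4·(…); ÷-4 both sides, so div: 6*x = -18.
Step 6. [6*x = -18] LHS = 6·(…); ÷6 both sides, so div: x = -3.

Answer: x ∈ {-3}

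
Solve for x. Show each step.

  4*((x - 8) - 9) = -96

Step 1. [4*((x - 8) - 9) = -96] divide by the outer 4. So div: (x - 8) - 9 = -24.
Step 2. [(x - 8) - 9 = -24] -9 is outermost — add 9 both sides, so sub: x - 8 = -15.
Step 3. [x - 8 = -15] 8 comes off first (add 8) ⇒ sub: x = -7.

Answer: x ∈ {-7}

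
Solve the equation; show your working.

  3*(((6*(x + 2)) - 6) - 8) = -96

Step 1. [3*(((6*(x + 2)) - 6) - 8) = -96] divide by the outer 3 ⇒ div: ((6*(x + 2)) - 6) - 8 = -32.
Step 2. [((6*(x + 2)) - 6) - 8 = -32] add 8: x sits inside (… - 8). So sub: (6*(x + 2)) - 6 = -24.
Step 3. [(6*(x + 2)) - 6 = -24] 6 divides every term; factor it out. So factor: (x + 2) - 1 = -4.
Step 4. [(x + 2) - 1 = -4] peel the -1: add 1 from each side, so sub: x + 2 = -3.
Step 5. [x + 2 = -3] 2 comes off first (subtract 2), so sub: x = -5.

Answer: x ∈ {-5}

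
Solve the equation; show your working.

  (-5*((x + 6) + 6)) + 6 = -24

Step 1. [(-5*((x + 6) + 6)) + 6 = -24] +6 is outermost — subtract 6 both sides ⇒ sub: -5*((x + 6) + 6) = -30.
Step 2. [-5*((x + 6) + 6) = -30] divide by the outer -5, so div: (x + 6) + 6 = 6.
Step 3. [(x + 6) + 6 = 6] peel the +6: subtract 6 from each side. So sub: x + 6 = 0.
Step 4. [x + 6 = 0] subtract 6: x sits inside (… + 6), so sub: x = -6.

Answer: x ∈ {-6}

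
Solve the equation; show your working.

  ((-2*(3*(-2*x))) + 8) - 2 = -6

Step 1. [((-2*(3*(-2*x))) + 8) - 2 = -6] peel the -2: add 2 from each side ⇒ sub: (-2*(3*(-2*x))) + 8 = -4.
Step 2. [(-2*(3*(-2*x))) + 8 = -4] -2 | LHS and -2 | -4: pull -2 out, so factor: (3*(-2*x)) - 4 = 2.
Step 3. [(3*(-2*x)) - 4 = 2] 4 comes off first (add 4) ⇒ sub: 3*(-2*x) = 6.
Step 4. [3*(-2*x) = 6] divide by the outer 3, so div: -2*x = 2.
Step 5. [-2*x = 2] -2·(inner) — divide through by -2. So div: x = -1.

Answer: x ∈ {-1}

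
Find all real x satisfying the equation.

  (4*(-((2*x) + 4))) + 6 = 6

Step 1. [(4*(-((2*x) + 4))) + 6 = 6] the outer +6 inverts by subtracting 6, so sub: 4*(-((2*x) + 4)) = 0.
Step 2. [4*(-((2*x) + 4)) = 0] 4·(inner) — divide through by 4. So div: -((2*x) + 4) = 0.
Step 3. [-((2*x) + 4) = 0] LHS negated; negate both sides, so neg: (2*x) + 4 = 0.
Step 4. [(2*x) + 4 = 0] common factor 2 (LHS and 0) — divide through ⇒ factor: x + 2 = 0.
Step 5. [x + 2 = 0] 2 comes off first (subtract 2). So sub: x = -2.

Answer: x ∈ {-2}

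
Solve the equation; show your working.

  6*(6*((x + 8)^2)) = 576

Step 1. [6*(6*((x + 8)^2)) = 576] 6 out front; divide by 6, so div: 6*((x + 8)^2) = 96.
Step 2. [6*((x + 8)^2) = 96] LHS = 6·(…); ÷6 both sides, so div: (x + 8)^2 = 16.
Step 3. [(x + 8)^2 = 16] LHS squared, RHS 16 ≥ 0: apply √ (±), so sqrt: x + 8 = 4 or -4.
Step 4. [x + 8 = 4 or -4] peel the +8: subtract 8 from each side. So sub: x = -4 or -12.

Answer: x ∈ {-12, -4}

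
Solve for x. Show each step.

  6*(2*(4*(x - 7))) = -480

Step 1. [6*(2*(4*(x - 7))) = -480] 6·(inner) — divide through by 6, so div: 2*(4*(x - 7)) = -80.
Step 2. [2*(4*(x - 7)) = -80] 2·(inner) — divide through by 2, so div: 4*(x - 7) = -40.
Step 3. [4*(x - 7) = -40] LHS = 4·(…); ÷4 both sides, so div: x - 7 = -10.
Step 4. [x - 7 = -10] peel the -7: add 7 from each side, so sub: x = -3.

Answer: x ∈ {-3}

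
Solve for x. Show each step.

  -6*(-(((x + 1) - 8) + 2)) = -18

Step 1. [-6*(-(((x + 1) - 8) + 2)) = -18] LHS = -6·(…); ÷-6 both sides ⇒ div: -(((x + 1) - 8) + 2) = 3.
Step 2. [-(((x + 1) - 8) + 2) = 3] LHS negated; negate both sides. So neg: ((x + 1) - 8) + 2 = -3.
Step 3. [((x + 1) - 8) + 2 = -3] subtract 2: x sits inside (… + 2). So sub: (x + 1) - 8 = -5.
Step 4. [(x + 1) - 8 = -5] add 8: x sits inside (… - 8) ⇒ sub: x + 1 = 3.
Step 5. [x + 1 = 3] peel the +1: subtract 1 from each side. So sub: x = 2.

Answer: x ∈ {2}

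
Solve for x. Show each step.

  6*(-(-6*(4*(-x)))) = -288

Step 1. [6*(-(-6*(4*(-x)))) = -288] 6 out front; divide by 6 ⇒ div: -(-6*(4*(-x))) = -48.
Step 2. [-(-6*(4*(-x))) = -48] flip signs both sides, so neg: -6*(4*(-x)) = 48.
Step 3. [-6*(4*(-x)) = 48] LHS = -6·(…); ÷-6 both sides ⇒ div: 4*(-x) = -8.
Step 4. [4*(-x) = -8] LHS = 4·(…); ÷4 both sides, so div: -x = -2.
Step 5. [-x = -2] flip signs both sides. So neg: x = 2.

Answer: x ∈ {2}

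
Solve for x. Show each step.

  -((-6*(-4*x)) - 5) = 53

Step 1. [-((-6*(-4*x)) - 5) = 53] LHS negated; negate both sides. So neg: (-6*(-4*x)) - 5 = -53.
Step 2. [(-6*(-4*x)) - 5 = -53] add 5: x sits inside (… - 5) ⇒ sub: -6*(-4*x) = -48.
Step 3. [-6*(-4*x) = -48] leading coefficient -6: divide by -6. So div: -4*x = 8.
Step 4. [-4*x = 8] -4 out front; divide by -4. So div: x = -2.

Answer: x ∈ {-2}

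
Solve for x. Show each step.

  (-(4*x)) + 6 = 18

Step 1. [(-(4*x)) + 6 = 18] peel the +6: subtract 6 from each side, so sub: -(4*x) = 12.
Step 2. [-(4*x) = 12] LHS negated; negate both sides ⇒ neg: 4*x = -12.
Step 3. [4*x = -12] leading coefficient 4: divide by 4, so div: x = -3.

Answer: x ∈ {-3}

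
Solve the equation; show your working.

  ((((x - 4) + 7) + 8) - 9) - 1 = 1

Step 1. [((((x - 4) + 7) + 8) - 9) - 1 = 1] 1 comes off first (add 1). So sub: (((x - 4) + 7) + 8) - 9 = 2.
Step 2. [(((x - 4) + 7) + 8) - 9 = 2] peel the -9: add 9 from each side, so sub: ((x - 4) + 7) + 8 = 11.
Step 3. [((x - 4) + 7) + 8 = 11] the outer +8 inverts by subtracting 8. So sub: (x - 4) + 7 = 3.
Step 4. [(x - 4) + 7 = 3] +7 is outermost — subtract 7 both sides. So sub: x - 4 = -4.
Step 5. [x - 4 = -4] -4 is outermost — add 4 both sides ⇒ sub: x = 0.

Answer: x ∈ {0}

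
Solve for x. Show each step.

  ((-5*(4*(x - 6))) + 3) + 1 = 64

Step 1. [((-5*(4*(x - 6))) + 3) + 1 = 64] subtract 1: x sits inside (… + 1). So sub: (-5*(4*(x - 6))) + 3 = 63.
Step 2. [(-5*(4*(x - 6))) + 3 = 63] peel the +3: subtract 3 from each side. So sub: -5*(4*(x - 6)) = 60.
Step 3. [-5*(4*(x - 6)) = 60] leading coefficient -5: divide by -5, so div: 4*(x - 6) = -12.
Step 4. [4*(x - 6) = -12] divide by the outer 4. So div: x - 6 = -3.
Step 5. [x - 6 = -3] peel the -6: add 6 from each side, so sub: x = 3.

Answer: x ∈ {3}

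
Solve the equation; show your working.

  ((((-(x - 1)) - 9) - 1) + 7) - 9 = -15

Step 1. [((((-(x - 1)) - 9) - 1) + 7) - 9 = -15] 9 comes off first (add 9), so sub: (((-(x - 1)) - 9) - 1) + 7 = -6.
Step 2. [(((-(x - 1)) - 9) - 1) + 7 = -6] subtract 7: x sits inside (… + 7), so sub: ((-(x - 1)) - 9) - 1 = -13.
Step 3. [((-(x - 1)) - 9) - 1 = -13] peel the -1: add 1 from each side, so sub: (-(x - 1)) - 9 = -12.
Step 4. [(-(x - 1)) - 9 = -12] -9 is outermost — add 9 both sides ⇒ sub: -(x - 1) = -3.
Step 5. [-(x - 1) = -3] leading − — multiply by −1 ⇒ neg: x - 1 = 3.
Step 6. [x - 1 = 3] add 1: x sits inside (… - 1), so sub: x = 4.

Answer: x ∈ {4}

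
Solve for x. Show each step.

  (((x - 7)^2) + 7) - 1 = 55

Step 1. [(((x - 7)^2) + 7) - 1 = 55] -1 is outermost — add 1 both sides. So sub: ((x - 7)^2) + 7 = 56.
Step 2. [((x - 7)^2) + 7 = 56] subtract 7: x sits inside (… + 7). So sub: (x - 7)^2 = 49.
Step 3. [(x - 7)^2 = 49] 49 ≥ 0, LHS is (·)² — take ±√. So sqrt: x - 7 = 7 or -7.
Step 4. [x - 7 = 7 or -7] the outer -7 inverts by adding 7, so sub: x = 14 or 0.

Answer: x ∈ {0, 14}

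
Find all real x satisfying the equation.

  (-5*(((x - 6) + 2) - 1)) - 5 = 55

Step 1. [(-5*(((x - 6) + 2) - 1)) - 5 = 55] peel the -5: add 5 from each side. So sub: -5*(((x - 6) + 2) - 1) = 60.
Step 2. [-5*(((x - 6) + 2) - 1) = 60] divide by the outer -5 ⇒ div: ((x - 6) + 2) - 1 = -12.
Step 3. [((x - 6) + 2) - 1 = -12] the outer -1 inverts by adding 1, so sub: (x - 6) + 2 = -11.
Step 4. [(x - 6) + 2 = -11] subtract 2: x sits inside (… + 2), so sub: x - 6 = -13.
Step 5. [x - 6 = -13] peel the -6: add 6 from each side. So sub: x = -7.

Answer: x ∈ {-7}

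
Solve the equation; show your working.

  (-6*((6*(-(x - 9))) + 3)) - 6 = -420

Step 1. [(-6*((6*(-(x - 9))) + 3)) - 6 = -420] -6 is outermost — add 6 both sides. So sub: -6*((6*(-(x - 9))) + 3) = -414.
Step 2. [-6*((6*(-(x - 9))) + 3) = -414] -6 out front; divide by -6, so div: (6*(-(x - 9))) + 3 = 69.
Step 3. [(6*(-(x - 9))) + 3 = 69] subtract 3: x sits inside (… + 3) ⇒ sub: 6*(-(x - 9)) = 66.
Step 4. [6*(-(x - 9)) = 66] 6·(inner) — divide through by 6. So div: -(x - 9) = 11.
Step 5. [-(x - 9) = 11] LHS negated; negate both sides ⇒ neg: x - 9 = -11.
Step 6. [x - 9 = -11] add 9: x sits inside (… - 9) ⇒ sub: x = -2.

Answer: x ∈ {-2}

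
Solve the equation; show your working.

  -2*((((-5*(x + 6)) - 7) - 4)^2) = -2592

Step 1. [-2*((((-5*(x + 6)) - 7) - 4)^2) = -2592] LHS = -2·(…); ÷-2 both sides. So div: (((-5*(x + 6)) - 7) - 4)^2 = 1296.
Step 2. [(((-5*(x + 6)) - 7) - 4)^2 = 1296] √ both sides: 1296 ≥ 0 gives two branches. So sqrt: ((-5*(x + 6)) - 7) - 4 = 36 or -36.
Step 3. [((-5*(x + 6)) - 7) - 4 = 36 or -36] -4 is outermost — add 4 both sides. So sub: (-5*(x + 6)) - 7 = 40 or -32.
Step 4. [(-5*(x + 6)) - 7 = 40 or -32] 7 comes off first (add 7) ⇒ sub: -5*(x + 6) = 47 or -25.
Step 5. [-5*(x + 6) = 47 or -25] leading coefficient -5: divide by -5 ⇒ div: x + 6 = -47/5 or 5.
Step 6. [x + 6 = -47/5 or 5] peel the +6: subtract 6 from each side. So sub: x = -77/5 or -1.

Answer: x ∈ {-77/5, -1}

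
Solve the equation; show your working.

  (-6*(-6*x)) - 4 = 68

Step 1. [(-6*(-6*x)) - 4 = 68] add 4: x sits inside (… - 4) ⇒ sub: -6*(-6*x) = 72.
Step 2. [-6*(-6*x) = 72] -6 out front; divide by -6, so div: -6*x = -12.
Step 3. [-6*x = -12] leading coefficient -6: divide by -6 ⇒ div: x = 2.

Answer: x ∈ {2}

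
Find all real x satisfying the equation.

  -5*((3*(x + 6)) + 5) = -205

Step 1. [-5*((3*(x + 6)) + 5) = -205] divide by the outer -5 ⇒ div: (3*(x + 6)) + 5 = 41.
Step 2. [(3*(x + 6)) + 5 = 41] the outer +5 inverts by subtracting 5. So sub: 3*(x + 6) = 36.
Step 3. [3*(x + 6) = 36] 3·(inner) — divide through by 3 ⇒ div: x + 6 = 12.
Step 4. [x + 6 = 12] subtract 6: x sits inside (… + 6). So sub: x = 6.

Answer: x ∈ {6}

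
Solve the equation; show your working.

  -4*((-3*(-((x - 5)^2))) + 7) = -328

Step 1. [-4*((-3*(-((x - 5)^2))) + 7) = -328] LHS = -4·(…); ÷-4 both sides, so div: (-3*(-((x - 5)^2))) + 7 = 82.
Step 2. [(-3*(-((x - 5)^2))) + 7 = 82] +7 is outermost — subtract 7 both sides, so sub: -3*(-((x - 5)^2)) = 75.
Step 3. [-3*(-((x - 5)^2)) = 75] -3 out front; divide by -3, so div: -((x - 5)^2) = -25.
Step 4. [-((x - 5)^2) = -25] flip signs both sides, so neg: (x - 5)^2 = 25.
Step 5. [(x - 5)^2 = 25] 25 ≥ 0, LHS is (·)² — take ±√ ⇒ sqrt: x - 5 = 5 or -5.
Step 6. [x - 5 = 5 or -5] the outer -5 inverts by adding 5, so sub: x = 10 or 0.

Answer: x ∈ {0, 10}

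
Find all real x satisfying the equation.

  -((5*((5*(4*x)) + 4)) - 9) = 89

Step 1. [-((5*((5*(4*x)) + 4)) - 9) = 89] LHS negated; negate both sides ⇒ neg: (5*((5*(4*x)) + 4)) - 9 = -89.
Step 2. [(5*((5*(4*x)) + 4)) - 9 = -89] 9 comes off first (add 9), so sub: 5*((5*(4*x)) + 4) = -80.
Step 3. [5*((5*(4*x)) + 4) = -80] 5·(inner) — divide through by 5, so div: (5*(4*x)) + 4 = -16.
Step 4. [(5*(4*x)) + 4 = -16] the outer +4 inverts by subtracting 4, so sub: 5*(4*x) = -20.
Step 5. [5*(4*x) = -20] divide by the outer 5, so div: 4*x = -4.
Step 6. [4*x = -4] LHS = 4·(…); ÷4 both sides ⇒ div: x = -1.

Answer: x ∈ {-1}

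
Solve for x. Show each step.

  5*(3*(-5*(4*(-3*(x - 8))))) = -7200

Step 1. [5*(3*(-5*(4*(-3*(x - 8))))) = -7200] leading coefficient 5: divide by 5, so div: 3*(-5*(4*(-3*(x - 8)))) = -1440.
Step 2. [3*(-5*(4*(-3*(x - 8)))) = -1440] LHS = 3·(…); ÷3 both sides ⇒ div: -5*(4*(-3*(x - 8))) = -480.
Step 3. [-5*(4*(-3*(x - 8))) = -480] divide by the outer -5, so div: 4*(-3*(x - 8)) = 96.
Step 4. [4*(-3*(x - 8)) = 96] 4 out front; divide by 4, so div: -3*(x - 8) = 24.
Step 5. [-3*(x - 8) = 24] LHS = -3·(…); ÷-3 both sides. So div: x - 8 = -8.
Step 6. [x - 8 = -8] peel the -8: add 8 from each side. So sub: x = 0.

Answer: x ∈ {0}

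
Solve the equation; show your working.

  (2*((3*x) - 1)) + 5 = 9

Step 1. [(2*((3*x) - 1)) + 5 = 9] 5 comes off first (subtract 5) ⇒ sub: 2*((3*x) - 1) = 4.
Step 2. [2*((3*x) - 1) = 4] divide by the outer 2 ⇒ div: (3*x) - 1 = 2.
Step 3. [(3*x) - 1 = 2] the outer -1 inverts by adding 1, so sub: 3*x = 3.
Step 4. [3*x = 3] leading coefficient 3: divide by 3, so div: x = 1.

Answer: x ∈ {1}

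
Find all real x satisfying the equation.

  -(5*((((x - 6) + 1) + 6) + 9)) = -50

Step 1. [-(5*((((x - 6) + 1) + 6) + 9)) = -50] leading − — multiply by −1, so neg: 5*((((x - 6) + 1) + 6) + 9) = 50.
Step 2. [5*((((x - 6) + 1) + 6) + 9) = 50] 5·(inner) — divide through by 5, so div: (((x - 6) + 1) + 6) + 9 = 10.
Step 3. [(((x - 6) + 1) + 6) + 9 = 10] the outer +9 inverts by subtracting 9. So sub: ((x - 6) + 1) + 6 = 1.
Step 4. [((x - 6) + 1) + 6 = 1] the outer +6 inverts by subtracting 6. So sub: (x - 6) + 1 = -5.
Step 5. [(x - 6) + 1 = -5] subtract 1: x sits inside (… + 1), so sub: x - 6 = -6.
Step 6. [x - 6 = -6] peel the -6: add 6 from each side. So sub: x = 0.

Answer: x ∈ {0}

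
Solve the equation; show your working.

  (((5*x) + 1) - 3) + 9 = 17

Step 1. [(((5*x) + 1) - 3) + 9 = 17] peel the +9: subtract 9 from each side ⇒ sub: ((5*x) + 1) - 3 = 8.
Step 2. [((5*x) + 1) - 3 = 8] add 3: x sits inside (… - 3), so sub: (5*x) + 1 = 11.
Step 3. [(5*x) + 1 = 11] +1 is outermost — subtract 1 both sides, so sub: 5*x = 10.
Step 4. [5*x = 10] 5·(inner) — divide through by 5 ⇒ div: x = 2.

Answer: x ∈ {2}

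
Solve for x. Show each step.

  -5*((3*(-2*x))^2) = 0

Step 1. [-5*((3*(-2*x))^2) = 0] leading coefficient -5: divide by -5, so div: (3*(-2*x))^2 = 0.
Step 2. [(3*(-2*x))^2 = 0] 0 ≥ 0, LHS is (·)² — take ±√ ⇒ sqrt: 3*(-2*x) = 0.
Step 3. [3*(-2*x) = 0] 3·(inner) — divide through by 3 ⇒ div: -2*x = 0.
Step 4. [-2*x = 0] -2 out front; divide by -2. So div: x = 0.

Answer: x ∈ {0}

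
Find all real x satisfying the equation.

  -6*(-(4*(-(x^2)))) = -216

Step 1. [-6*(-(4*(-(x^2)))) = -216] divide by the outer -6, so div: -(4*(-(x^2))) = 36.
Step 2. [-(4*(-(x^2))) = 36] LHS negated; negate both sides ⇒ neg: 4*(-(x^2)) = -36.
Step 3. [4*(-(x^2)) = -36] leading coefficient 4: divide by 4. So div: -(x^2) = -9.
Step 4. [-(x^2) = -9] flip signs both sides, so neg: x^2 = 9.
Step 5. [x^2 = 9] LHS squared, RHS 9 ≥ 0: apply √ (±). So sqrt: x = 3 or -3.

Answer: x ∈ {-3, 3}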